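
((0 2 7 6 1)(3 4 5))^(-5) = (3 4 5)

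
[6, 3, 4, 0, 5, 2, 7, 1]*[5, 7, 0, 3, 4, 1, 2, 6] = [2, 3, 4, 5, 1, 0, 6, 7] 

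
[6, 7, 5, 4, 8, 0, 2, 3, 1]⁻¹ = [5, 8, 6, 7, 3, 2, 0, 1, 4]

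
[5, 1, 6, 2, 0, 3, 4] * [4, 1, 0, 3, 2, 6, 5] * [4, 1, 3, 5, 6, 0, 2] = [2, 1, 0, 4, 6, 5, 3]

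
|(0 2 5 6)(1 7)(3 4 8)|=12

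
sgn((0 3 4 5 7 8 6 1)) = -1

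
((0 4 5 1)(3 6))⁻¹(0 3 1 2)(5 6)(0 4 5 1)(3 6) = (0 2 4 6)(1 3)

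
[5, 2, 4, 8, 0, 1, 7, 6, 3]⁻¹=[4, 5, 1, 8, 2, 0, 7, 6, 3]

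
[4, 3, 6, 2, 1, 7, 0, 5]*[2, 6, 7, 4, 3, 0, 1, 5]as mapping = [0→3, 1→4, 2→1, 3→7, 4→6, 5→5, 6→2, 7→0]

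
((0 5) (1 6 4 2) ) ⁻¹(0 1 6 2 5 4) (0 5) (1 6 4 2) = (0 2 5 6 4 1) 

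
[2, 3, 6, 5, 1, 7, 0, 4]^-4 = [6, 3, 0, 5, 1, 7, 2, 4]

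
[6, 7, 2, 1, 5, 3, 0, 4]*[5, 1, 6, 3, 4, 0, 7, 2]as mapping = [0→7, 1→2, 2→6, 3→1, 4→0, 5→3, 6→5, 7→4]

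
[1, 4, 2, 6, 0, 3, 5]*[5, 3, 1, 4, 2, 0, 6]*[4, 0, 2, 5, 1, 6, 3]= [5, 2, 0, 3, 6, 1, 4]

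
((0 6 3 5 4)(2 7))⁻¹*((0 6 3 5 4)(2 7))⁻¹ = (0 5 6 4 3)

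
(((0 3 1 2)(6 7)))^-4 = ()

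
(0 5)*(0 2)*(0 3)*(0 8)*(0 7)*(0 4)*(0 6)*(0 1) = (0 5 2 3 8 7 4 6 1) 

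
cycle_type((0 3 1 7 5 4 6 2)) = 8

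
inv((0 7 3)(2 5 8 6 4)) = (0 3 7)(2 4 6 8 5)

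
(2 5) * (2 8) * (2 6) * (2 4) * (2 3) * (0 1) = (0 1)(2 5 8 6 4 3)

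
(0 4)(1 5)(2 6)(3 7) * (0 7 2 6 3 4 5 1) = (0 5)(2 3)(4 7)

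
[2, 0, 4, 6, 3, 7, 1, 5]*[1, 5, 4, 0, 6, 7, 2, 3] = [4, 1, 6, 2, 0, 3, 5, 7]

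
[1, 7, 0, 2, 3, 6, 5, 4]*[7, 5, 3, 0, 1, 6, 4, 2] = [5, 2, 7, 3, 0, 4, 6, 1]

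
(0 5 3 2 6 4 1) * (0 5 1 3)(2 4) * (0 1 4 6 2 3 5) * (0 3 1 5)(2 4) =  (0 2 4)(1 3 6)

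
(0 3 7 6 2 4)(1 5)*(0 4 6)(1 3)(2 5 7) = (0 1 7)(2 6 5 3)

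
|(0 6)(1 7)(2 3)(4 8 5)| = 6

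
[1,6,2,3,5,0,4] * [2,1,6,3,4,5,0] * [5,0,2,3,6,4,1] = [0,5,1,3,4,2,6]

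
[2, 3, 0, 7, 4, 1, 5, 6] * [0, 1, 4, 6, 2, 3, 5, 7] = [4, 6, 0, 7, 2, 1, 3, 5]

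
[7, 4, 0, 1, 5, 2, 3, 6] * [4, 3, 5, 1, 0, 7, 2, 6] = [6, 0, 4, 3, 7, 5, 1, 2]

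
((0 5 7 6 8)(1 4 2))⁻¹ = (0 8 6 7 5)(1 2 4)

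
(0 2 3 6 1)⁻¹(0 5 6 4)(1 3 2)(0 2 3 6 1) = (0 6 3)(1 4 2 5)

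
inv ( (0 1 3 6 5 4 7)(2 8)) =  (0 7 4 5 6 3 1)(2 8)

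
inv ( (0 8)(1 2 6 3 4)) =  (0 8)(1 4 3 6 2)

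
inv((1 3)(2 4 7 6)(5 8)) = (1 3)(2 6 7 4)(5 8)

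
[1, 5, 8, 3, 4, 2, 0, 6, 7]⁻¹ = [6, 0, 5, 3, 4, 1, 7, 8, 2]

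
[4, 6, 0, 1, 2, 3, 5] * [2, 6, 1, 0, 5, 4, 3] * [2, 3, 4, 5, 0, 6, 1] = [6, 5, 4, 1, 3, 2, 0]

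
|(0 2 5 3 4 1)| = 6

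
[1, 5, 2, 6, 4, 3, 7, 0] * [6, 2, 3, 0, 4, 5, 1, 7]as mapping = [0→2, 1→5, 2→3, 3→1, 4→4, 5→0, 6→7, 7→6]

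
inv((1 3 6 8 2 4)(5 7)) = (1 4 2 8 6 3)(5 7)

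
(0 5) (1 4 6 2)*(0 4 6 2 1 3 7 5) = (1 6) (2 3 7 5 4) 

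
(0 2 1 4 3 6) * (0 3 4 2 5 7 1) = (0 5 7 1 2)(3 6)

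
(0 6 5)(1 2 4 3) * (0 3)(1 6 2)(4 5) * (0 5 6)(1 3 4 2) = (0 1 3)(2 6)(4 5)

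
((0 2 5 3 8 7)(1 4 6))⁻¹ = (0 7 8 3 5 2)(1 6 4)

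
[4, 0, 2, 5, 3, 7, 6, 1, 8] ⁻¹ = [1, 7, 2, 4, 0, 3, 6, 5, 8] 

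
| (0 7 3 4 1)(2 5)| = 10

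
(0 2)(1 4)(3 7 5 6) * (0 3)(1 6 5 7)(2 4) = (0 4 6)(1 2 3)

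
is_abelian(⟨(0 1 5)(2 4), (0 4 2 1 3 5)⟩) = no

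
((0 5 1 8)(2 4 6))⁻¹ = (0 8 1 5)(2 6 4)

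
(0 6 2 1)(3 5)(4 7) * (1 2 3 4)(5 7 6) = (0 5 4 6 3 7 1)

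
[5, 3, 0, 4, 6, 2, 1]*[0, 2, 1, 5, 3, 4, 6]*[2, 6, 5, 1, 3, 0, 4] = [3, 0, 2, 1, 4, 6, 5]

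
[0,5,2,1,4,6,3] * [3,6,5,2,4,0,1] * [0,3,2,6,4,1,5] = [6,0,1,5,4,3,2]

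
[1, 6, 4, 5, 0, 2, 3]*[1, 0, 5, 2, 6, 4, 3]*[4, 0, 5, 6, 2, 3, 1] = [4, 6, 1, 2, 0, 3, 5]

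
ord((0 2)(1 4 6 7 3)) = 10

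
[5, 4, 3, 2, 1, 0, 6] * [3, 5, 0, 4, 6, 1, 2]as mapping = [0→1, 1→6, 2→4, 3→0, 4→5, 5→3, 6→2]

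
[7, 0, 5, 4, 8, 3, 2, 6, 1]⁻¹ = [1, 8, 6, 5, 3, 2, 7, 0, 4]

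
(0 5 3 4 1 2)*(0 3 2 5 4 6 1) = (0 4)(1 5 2 3 6)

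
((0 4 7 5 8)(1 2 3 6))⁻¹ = (0 8 5 7 4)(1 6 3 2)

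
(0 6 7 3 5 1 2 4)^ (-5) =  (0 3 2 6 5 4 7 1)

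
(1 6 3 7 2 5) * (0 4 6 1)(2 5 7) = (0 4 6 3 2 7 5)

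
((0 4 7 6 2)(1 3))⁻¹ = (0 2 6 7 4)(1 3)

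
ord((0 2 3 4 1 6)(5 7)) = 6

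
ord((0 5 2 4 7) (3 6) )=10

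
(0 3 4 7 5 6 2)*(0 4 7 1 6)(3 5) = (0 5)(1 6 2 4)(3 7)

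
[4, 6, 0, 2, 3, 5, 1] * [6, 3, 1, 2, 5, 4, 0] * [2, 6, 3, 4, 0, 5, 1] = [5, 2, 1, 6, 3, 0, 4]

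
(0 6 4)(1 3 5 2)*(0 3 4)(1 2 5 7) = (0 6)(1 4 3 7)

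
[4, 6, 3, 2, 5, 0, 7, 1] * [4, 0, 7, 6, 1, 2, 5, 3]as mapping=[0→1, 1→5, 2→6, 3→7, 4→2, 5→4, 6→3, 7→0]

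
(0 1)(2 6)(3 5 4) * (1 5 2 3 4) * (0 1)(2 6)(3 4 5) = (0 3 6 4 5)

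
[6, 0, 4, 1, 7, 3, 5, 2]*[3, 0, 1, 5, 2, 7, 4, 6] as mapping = [0→4, 1→3, 2→2, 3→0, 4→6, 5→5, 6→7, 7→1] 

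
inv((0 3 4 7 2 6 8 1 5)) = (0 5 1 8 6 2 7 4 3)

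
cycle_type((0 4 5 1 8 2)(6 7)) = 2.6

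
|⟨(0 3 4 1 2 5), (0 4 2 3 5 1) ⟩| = 120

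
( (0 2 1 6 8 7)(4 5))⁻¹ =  (0 7 8 6 1 2)(4 5)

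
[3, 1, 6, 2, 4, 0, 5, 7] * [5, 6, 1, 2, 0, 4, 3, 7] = [2, 6, 3, 1, 0, 5, 4, 7]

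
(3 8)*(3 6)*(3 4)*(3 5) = (3 8 6 4 5)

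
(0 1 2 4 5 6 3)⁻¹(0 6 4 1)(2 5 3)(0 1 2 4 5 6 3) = (0 4 6)(1 3 5 2)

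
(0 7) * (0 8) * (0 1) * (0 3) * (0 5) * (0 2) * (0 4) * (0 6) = (0 7 8 1 3 5 2 4 6)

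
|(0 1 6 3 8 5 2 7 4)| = 9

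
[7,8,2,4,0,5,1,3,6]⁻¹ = [4,6,2,7,3,5,8,0,1]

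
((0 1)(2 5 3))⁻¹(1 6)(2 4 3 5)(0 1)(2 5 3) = (0 6)(2 3 5 4)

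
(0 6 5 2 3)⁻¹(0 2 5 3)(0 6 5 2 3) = (0 6 3 2)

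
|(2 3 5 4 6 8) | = 6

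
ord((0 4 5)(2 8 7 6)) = 12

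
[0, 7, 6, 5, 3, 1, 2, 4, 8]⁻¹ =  [0, 5, 6, 4, 7, 3, 2, 1, 8]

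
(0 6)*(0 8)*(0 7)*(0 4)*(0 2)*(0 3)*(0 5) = (0 6 8 7 4 2 3 5)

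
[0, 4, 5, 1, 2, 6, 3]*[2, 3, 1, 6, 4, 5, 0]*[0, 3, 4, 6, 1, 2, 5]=[4, 1, 2, 6, 3, 0, 5]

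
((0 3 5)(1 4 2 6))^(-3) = (1 4 2 6)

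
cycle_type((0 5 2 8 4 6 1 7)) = 8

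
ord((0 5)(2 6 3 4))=4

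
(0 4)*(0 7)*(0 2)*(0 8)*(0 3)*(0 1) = (0 4 7 2 8 3 1)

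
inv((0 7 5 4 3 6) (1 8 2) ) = (0 6 3 4 5 7) (1 2 8) 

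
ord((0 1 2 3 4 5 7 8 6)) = 9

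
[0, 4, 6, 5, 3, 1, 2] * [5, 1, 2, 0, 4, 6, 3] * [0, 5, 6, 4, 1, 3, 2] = [3, 1, 4, 2, 0, 5, 6]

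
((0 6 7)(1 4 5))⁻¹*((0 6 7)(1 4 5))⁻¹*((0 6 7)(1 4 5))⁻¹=()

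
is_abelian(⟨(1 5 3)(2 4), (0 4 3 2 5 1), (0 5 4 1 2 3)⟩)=no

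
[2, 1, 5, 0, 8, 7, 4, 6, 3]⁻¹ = [3, 1, 0, 8, 6, 2, 7, 5, 4]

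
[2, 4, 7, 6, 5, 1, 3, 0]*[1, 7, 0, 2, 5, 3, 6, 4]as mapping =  [0→0, 1→5, 2→4, 3→6, 4→3, 5→7, 6→2, 7→1]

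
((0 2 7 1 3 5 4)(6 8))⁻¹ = (0 4 5 3 1 7 2)(6 8)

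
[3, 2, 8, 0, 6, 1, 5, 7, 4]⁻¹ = [3, 5, 1, 0, 8, 6, 4, 7, 2]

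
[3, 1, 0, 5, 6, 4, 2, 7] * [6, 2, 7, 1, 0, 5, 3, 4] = [1, 2, 6, 5, 3, 0, 7, 4]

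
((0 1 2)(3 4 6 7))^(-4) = (0 2 1)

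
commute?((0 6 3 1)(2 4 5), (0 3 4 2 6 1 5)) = no:(0 6 3 1)(2 4 5)*(0 3 4 2 6 1 5) = (0 1 3 5 6 4), (0 3 4 2 6 1 5)*(0 6 3 1)(2 4 5) = (0 1 2 3 5 6)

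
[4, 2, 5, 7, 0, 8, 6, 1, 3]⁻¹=[4, 7, 1, 8, 0, 2, 6, 3, 5]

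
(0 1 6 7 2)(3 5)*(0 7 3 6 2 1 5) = (0 5 6 3)(1 2 7)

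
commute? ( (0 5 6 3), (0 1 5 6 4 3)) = no: (0 5 6 3) * (0 1 5 6 4 3) = (0 6)(1 5 4 3), (0 1 5 6 4 3) * (0 5 6 3) = (0 1 6 4)(3 5)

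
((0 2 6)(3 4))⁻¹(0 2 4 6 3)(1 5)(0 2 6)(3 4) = (0 4 2 6 3)(1 5)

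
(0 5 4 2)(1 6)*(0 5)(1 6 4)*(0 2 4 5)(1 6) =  (0 2)(1 5 6)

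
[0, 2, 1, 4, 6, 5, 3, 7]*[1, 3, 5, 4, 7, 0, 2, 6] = [1, 5, 3, 7, 2, 0, 4, 6]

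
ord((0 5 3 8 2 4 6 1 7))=9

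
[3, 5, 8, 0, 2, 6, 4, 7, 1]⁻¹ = [3, 8, 4, 0, 6, 1, 5, 7, 2]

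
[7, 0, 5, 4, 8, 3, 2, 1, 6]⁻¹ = [1, 7, 6, 5, 3, 2, 8, 0, 4]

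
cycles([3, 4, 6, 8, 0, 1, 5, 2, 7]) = (0 3 8 7 2 6 5 1 4)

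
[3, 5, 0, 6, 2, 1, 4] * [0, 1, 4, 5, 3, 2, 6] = [5, 2, 0, 6, 4, 1, 3]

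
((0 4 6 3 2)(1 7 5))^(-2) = (0 3 4 2 6)(1 7 5)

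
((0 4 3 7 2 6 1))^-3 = (0 2 4 6 3 1 7)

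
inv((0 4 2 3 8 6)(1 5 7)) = (0 6 8 3 2 4)(1 7 5)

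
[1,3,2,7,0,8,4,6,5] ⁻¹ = [4,0,2,1,6,8,7,3,5] 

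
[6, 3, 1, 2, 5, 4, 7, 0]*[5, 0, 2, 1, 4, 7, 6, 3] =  [6, 1, 0, 2, 7, 4, 3, 5]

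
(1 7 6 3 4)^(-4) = (1 7 6 3 4)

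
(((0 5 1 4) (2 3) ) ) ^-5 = (0 4 1 5) (2 3) 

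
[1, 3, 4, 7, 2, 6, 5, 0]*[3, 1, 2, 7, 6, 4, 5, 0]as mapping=[0→1, 1→7, 2→6, 3→0, 4→2, 5→5, 6→4, 7→3]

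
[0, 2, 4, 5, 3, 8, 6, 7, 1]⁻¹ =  [0, 8, 1, 4, 2, 3, 6, 7, 5]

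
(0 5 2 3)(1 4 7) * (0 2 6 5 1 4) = (0 1)(2 3)(4 7)(5 6)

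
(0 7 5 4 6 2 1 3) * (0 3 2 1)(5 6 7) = (0 5 4 7 6 1 2)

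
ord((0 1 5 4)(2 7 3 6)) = 4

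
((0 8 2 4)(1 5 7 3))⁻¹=(0 4 2 8)(1 3 7 5)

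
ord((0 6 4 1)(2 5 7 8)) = 4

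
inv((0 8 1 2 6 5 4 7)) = (0 7 4 5 6 2 1 8)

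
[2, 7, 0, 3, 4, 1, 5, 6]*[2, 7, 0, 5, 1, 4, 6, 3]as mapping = [0→0, 1→3, 2→2, 3→5, 4→1, 5→7, 6→4, 7→6]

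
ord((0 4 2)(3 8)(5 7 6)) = 6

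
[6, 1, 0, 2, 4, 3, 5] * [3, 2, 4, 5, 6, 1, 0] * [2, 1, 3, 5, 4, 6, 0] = [2, 3, 5, 4, 0, 6, 1]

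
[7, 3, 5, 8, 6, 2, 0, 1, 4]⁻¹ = [6, 7, 5, 1, 8, 2, 4, 0, 3]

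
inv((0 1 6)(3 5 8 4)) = (0 6 1)(3 4 8 5)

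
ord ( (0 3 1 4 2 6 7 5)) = 8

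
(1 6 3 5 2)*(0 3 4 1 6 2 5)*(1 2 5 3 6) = (0 6 4 2 1 5 3)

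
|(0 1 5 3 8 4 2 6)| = 8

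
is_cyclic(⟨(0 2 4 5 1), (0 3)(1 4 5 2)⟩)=no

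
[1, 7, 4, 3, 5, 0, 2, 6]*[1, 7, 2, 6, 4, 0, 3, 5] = [7, 5, 4, 6, 0, 1, 2, 3]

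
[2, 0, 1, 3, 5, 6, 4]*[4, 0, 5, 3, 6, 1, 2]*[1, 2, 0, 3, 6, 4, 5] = [4, 6, 1, 3, 2, 0, 5]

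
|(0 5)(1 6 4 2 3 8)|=6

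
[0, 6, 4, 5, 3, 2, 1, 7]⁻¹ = [0, 6, 5, 4, 2, 3, 1, 7]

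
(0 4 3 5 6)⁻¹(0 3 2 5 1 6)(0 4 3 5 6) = (0 4 5 2 6 1)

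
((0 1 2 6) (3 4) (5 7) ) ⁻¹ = (0 6 2 1) (3 4) (5 7) 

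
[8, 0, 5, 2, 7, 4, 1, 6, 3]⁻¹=[1, 6, 3, 8, 5, 2, 7, 4, 0]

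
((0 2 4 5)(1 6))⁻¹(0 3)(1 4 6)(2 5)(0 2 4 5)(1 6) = (0 4)(1 6 5)(2 3)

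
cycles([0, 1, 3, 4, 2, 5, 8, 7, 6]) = (2 3 4) (6 8) 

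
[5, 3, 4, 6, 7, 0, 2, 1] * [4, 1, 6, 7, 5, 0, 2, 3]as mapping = [0→0, 1→7, 2→5, 3→2, 4→3, 5→4, 6→6, 7→1]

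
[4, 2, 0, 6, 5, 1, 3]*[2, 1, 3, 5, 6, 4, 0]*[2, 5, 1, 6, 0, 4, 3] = [3, 6, 1, 2, 0, 5, 4]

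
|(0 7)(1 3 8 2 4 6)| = 6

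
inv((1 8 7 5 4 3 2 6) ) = (1 6 2 3 4 5 7 8) 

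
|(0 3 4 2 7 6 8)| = 7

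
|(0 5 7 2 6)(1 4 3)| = 15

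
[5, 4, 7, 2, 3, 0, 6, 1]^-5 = [5, 1, 2, 3, 4, 0, 6, 7]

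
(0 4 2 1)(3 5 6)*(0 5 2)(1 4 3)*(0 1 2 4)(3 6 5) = (0 6 2)(1 3 4)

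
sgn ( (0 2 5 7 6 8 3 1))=-1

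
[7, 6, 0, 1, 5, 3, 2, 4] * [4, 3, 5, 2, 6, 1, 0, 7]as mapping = [0→7, 1→0, 2→4, 3→3, 4→1, 5→2, 6→5, 7→6]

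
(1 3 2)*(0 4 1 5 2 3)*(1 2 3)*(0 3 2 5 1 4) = (1 3 4 5 2)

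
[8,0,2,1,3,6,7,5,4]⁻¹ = [1,3,2,4,8,7,5,6,0]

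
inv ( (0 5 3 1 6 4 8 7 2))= (0 2 7 8 4 6 1 3 5)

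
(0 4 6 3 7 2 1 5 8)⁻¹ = (0 8 5 1 2 7 3 6 4)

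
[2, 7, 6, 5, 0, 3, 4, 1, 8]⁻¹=[4, 7, 0, 5, 6, 3, 2, 1, 8]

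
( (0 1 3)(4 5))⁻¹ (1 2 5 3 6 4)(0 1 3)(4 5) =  (0 6 5 3 2 4)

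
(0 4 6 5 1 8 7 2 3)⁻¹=(0 3 2 7 8 1 5 6 4)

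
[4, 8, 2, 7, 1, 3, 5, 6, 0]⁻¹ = [8, 4, 2, 5, 0, 6, 7, 3, 1]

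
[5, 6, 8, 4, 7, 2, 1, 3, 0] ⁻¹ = [8, 6, 5, 7, 3, 0, 1, 4, 2] 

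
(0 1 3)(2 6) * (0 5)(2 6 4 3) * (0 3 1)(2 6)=(1 6 2 4)(3 5)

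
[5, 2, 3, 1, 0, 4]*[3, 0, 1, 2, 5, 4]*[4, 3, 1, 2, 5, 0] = [5, 3, 1, 4, 2, 0]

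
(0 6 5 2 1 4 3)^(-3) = (0 1 6 4 5 3 2)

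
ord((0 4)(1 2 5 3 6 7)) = 6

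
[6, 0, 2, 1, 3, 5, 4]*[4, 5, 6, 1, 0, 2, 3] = [3, 4, 6, 5, 1, 2, 0]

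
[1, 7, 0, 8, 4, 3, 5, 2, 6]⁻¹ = [2, 0, 7, 5, 4, 6, 8, 1, 3]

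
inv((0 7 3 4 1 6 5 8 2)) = (0 2 8 5 6 1 4 3 7)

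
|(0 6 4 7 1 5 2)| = 7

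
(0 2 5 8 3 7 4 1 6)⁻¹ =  (0 6 1 4 7 3 8 5 2)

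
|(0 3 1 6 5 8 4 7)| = 8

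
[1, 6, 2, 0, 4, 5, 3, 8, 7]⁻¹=[3, 0, 2, 6, 4, 5, 1, 8, 7]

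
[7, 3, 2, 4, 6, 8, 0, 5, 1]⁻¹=[6, 8, 2, 1, 3, 7, 4, 0, 5]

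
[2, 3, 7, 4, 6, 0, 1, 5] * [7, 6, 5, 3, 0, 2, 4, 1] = [5, 3, 1, 0, 4, 7, 6, 2]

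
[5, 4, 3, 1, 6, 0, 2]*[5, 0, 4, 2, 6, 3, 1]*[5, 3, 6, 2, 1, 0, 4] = [2, 4, 6, 5, 3, 0, 1]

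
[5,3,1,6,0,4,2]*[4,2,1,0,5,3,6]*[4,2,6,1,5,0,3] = [1,4,6,3,5,0,2]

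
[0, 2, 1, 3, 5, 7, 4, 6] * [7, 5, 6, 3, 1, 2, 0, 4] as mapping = [0→7, 1→6, 2→5, 3→3, 4→2, 5→4, 6→1, 7→0] 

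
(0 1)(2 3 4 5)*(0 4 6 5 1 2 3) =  (0 2)(1 4)(3 6 5)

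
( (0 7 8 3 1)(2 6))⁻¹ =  (0 1 3 8 7)(2 6)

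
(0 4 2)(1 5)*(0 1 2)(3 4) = (0 3 4)(1 5 2)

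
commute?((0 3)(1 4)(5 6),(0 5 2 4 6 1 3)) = no:(0 3)(1 4)(5 6) * (0 5 2 4 6 1 3) = (1 6 2 4 3 5),(0 5 2 4 6 1 3) * (0 3)(1 4)(5 6) = (0 6 4 5 2 1)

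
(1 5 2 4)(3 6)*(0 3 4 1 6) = (0 3)(1 5 2)(4 6)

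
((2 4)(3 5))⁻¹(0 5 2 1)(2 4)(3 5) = (0 3 4 1)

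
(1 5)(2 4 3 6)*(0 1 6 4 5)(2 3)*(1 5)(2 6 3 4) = (0 5 3 2 1)(4 6)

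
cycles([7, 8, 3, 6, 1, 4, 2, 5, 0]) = (0 7 5 4 1 8)(2 3 6)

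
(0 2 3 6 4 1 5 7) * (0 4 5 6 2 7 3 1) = (0 7 4)(1 6 5 3 2)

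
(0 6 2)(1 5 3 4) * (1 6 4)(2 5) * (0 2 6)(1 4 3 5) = (0 3 4)(1 6)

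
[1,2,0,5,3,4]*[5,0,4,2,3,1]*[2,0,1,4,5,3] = [2,5,3,0,1,4]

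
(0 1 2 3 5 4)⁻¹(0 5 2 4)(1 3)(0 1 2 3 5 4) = (0 1 4 3)(2 5)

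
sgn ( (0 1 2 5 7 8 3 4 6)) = 1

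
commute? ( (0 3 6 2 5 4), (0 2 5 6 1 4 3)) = no: (0 3 6 2 5 4)*(0 2 5 6 1 4 3) = (1 4 2 6 5 3), (0 2 5 6 1 4 3)*(0 3 6 2 5 4) = (0 5 2 4 6 1)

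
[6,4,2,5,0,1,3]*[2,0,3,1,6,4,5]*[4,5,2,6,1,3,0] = [3,0,6,1,2,4,5]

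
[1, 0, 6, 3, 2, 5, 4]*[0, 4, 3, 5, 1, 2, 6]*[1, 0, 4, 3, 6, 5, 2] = [6, 1, 2, 5, 3, 4, 0]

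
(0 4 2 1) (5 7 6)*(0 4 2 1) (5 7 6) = (0 2) (1 4) (5 6 7) 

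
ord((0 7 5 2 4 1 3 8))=8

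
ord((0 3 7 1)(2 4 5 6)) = 4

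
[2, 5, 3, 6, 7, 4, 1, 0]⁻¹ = [7, 6, 0, 2, 5, 1, 3, 4]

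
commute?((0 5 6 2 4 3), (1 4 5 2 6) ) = no:(0 5 6 2 4 3)*(1 4 5 2 6) = (0 2 5 1 4 3), (1 4 5 2 6)*(0 5 6 2 4 3) = (0 5 4 6 1 3) 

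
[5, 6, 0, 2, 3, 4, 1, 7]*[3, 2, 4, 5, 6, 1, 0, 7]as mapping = [0→1, 1→0, 2→3, 3→4, 4→5, 5→6, 6→2, 7→7]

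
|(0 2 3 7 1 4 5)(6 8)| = 14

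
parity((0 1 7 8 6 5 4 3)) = odd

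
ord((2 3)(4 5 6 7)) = 4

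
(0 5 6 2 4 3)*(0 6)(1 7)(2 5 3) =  (0 3 6 5)(1 7)(2 4)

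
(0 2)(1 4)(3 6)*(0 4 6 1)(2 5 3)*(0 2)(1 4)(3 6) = (0 5 6)(1 3 4 2)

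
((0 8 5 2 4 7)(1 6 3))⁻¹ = (0 7 4 2 5 8)(1 3 6)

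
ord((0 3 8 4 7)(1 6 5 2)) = 20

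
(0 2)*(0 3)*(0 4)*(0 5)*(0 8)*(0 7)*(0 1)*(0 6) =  (0 2 3 4 5 8 7 1 6)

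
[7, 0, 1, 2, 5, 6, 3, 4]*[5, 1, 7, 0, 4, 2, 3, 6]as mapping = [0→6, 1→5, 2→1, 3→7, 4→2, 5→3, 6→0, 7→4]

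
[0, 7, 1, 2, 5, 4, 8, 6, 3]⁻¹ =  [0, 2, 3, 8, 5, 4, 7, 1, 6]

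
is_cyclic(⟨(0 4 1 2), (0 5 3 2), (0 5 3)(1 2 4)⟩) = no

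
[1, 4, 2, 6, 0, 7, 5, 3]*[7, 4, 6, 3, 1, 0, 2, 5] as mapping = [0→4, 1→1, 2→6, 3→2, 4→7, 5→5, 6→0, 7→3] 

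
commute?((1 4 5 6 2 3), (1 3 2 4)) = no:(1 4 5 6 2 3) * (1 3 2 4) = (4 5 6), (1 3 2 4) * (1 4 5 6 2 3) = (2 5 6)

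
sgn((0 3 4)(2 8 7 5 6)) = 1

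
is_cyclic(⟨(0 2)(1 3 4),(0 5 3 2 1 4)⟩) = no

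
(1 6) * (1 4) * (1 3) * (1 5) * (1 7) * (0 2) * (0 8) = (0 2 8)(1 6 4 3 5 7)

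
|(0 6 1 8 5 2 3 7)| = 8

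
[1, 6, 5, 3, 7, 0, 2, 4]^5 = [0, 1, 2, 3, 7, 5, 6, 4]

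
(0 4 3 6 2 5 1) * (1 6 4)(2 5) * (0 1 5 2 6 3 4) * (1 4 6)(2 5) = (0 2 1 4 6 5 3)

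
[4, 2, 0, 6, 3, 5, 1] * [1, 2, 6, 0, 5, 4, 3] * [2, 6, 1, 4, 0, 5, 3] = [5, 3, 6, 4, 2, 0, 1]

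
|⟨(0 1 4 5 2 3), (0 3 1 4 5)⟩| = 720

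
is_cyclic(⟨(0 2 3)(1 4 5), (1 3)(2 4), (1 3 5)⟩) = no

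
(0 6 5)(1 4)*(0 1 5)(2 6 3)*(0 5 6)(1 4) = (0 3 2)(4 6 5)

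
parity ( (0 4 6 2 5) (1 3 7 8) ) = odd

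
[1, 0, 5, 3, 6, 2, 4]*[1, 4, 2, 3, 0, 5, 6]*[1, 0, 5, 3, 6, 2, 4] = [6, 0, 2, 3, 4, 5, 1]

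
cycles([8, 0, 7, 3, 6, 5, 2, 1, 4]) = (0 8 4 6 2 7 1)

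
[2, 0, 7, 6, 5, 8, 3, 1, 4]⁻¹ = [1, 7, 0, 6, 8, 4, 3, 2, 5]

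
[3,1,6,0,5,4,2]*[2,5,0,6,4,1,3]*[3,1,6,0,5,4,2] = [2,4,0,6,1,5,3]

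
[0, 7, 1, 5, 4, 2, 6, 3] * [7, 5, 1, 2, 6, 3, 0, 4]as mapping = [0→7, 1→4, 2→5, 3→3, 4→6, 5→1, 6→0, 7→2]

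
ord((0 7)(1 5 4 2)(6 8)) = 4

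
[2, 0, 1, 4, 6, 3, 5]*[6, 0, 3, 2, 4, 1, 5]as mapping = [0→3, 1→6, 2→0, 3→4, 4→5, 5→2, 6→1]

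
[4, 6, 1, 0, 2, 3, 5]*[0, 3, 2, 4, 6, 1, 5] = [6, 5, 3, 0, 2, 4, 1]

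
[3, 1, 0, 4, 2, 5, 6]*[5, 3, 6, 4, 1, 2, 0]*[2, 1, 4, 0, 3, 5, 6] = [3, 0, 5, 1, 6, 4, 2]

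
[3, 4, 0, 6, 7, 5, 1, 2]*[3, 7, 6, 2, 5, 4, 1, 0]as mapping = [0→2, 1→5, 2→3, 3→1, 4→0, 5→4, 6→7, 7→6]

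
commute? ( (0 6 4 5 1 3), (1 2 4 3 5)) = no: (0 6 4 5 1 3)*(1 2 4 3 5) = (0 6 3)(1 5 2 4), (1 2 4 3 5)*(0 6 4 5 1 3) = (0 6 4)(1 2 5 3)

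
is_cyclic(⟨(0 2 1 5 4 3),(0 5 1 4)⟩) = no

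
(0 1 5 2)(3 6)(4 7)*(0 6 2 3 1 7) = (0 7 4)(1 5 3 2 6)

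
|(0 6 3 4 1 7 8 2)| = 8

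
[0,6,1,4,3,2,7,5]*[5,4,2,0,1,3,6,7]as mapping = [0→5,1→6,2→4,3→1,4→0,5→2,6→7,7→3]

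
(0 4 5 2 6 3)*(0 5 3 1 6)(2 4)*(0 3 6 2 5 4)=(0 5)(1 2 3 4 6)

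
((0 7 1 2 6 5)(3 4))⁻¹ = (0 5 6 2 1 7)(3 4)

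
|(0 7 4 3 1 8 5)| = 7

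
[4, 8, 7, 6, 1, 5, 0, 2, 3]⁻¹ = [6, 4, 7, 8, 0, 5, 3, 2, 1]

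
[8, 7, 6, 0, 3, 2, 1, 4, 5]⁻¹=[3, 6, 5, 4, 7, 8, 2, 1, 0]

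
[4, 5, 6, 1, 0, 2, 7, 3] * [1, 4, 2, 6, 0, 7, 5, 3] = [0, 7, 5, 4, 1, 2, 3, 6]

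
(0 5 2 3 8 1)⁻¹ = (0 1 8 3 2 5)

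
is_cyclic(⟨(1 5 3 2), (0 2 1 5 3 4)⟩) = no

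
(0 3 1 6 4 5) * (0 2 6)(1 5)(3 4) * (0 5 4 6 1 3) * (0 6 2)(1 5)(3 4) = (0 2 5)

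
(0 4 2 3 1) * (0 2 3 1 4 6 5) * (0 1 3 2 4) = (0 6 5 1 4 2 3)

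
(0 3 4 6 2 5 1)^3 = (0 6 1 4 5 3 2)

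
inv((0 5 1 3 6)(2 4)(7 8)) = (0 6 3 1 5)(2 4)(7 8)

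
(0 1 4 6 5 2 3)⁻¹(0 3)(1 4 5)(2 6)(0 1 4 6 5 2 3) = (0 1)(2 4 6)(3 5)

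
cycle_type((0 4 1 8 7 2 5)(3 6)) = 2.7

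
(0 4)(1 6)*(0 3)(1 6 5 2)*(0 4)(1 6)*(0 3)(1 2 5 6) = (0 3 4)(1 6 2)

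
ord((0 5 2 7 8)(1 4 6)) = 15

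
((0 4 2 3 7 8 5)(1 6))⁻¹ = (0 5 8 7 3 2 4)(1 6)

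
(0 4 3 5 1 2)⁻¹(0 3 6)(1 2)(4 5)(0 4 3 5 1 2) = (0 2)(1 3)(4 5 6)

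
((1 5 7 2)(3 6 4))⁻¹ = (1 2 7 5)(3 4 6)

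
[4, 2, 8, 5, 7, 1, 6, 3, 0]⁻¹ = [8, 5, 1, 7, 0, 3, 6, 4, 2]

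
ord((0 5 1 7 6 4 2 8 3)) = 9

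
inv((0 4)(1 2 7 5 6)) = (0 4)(1 6 5 7 2)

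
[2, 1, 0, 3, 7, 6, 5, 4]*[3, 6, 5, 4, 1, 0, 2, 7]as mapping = [0→5, 1→6, 2→3, 3→4, 4→7, 5→2, 6→0, 7→1]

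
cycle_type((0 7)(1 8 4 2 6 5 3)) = 2.7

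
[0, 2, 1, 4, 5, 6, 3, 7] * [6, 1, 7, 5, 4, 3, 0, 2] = [6, 7, 1, 4, 3, 0, 5, 2]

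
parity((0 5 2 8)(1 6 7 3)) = even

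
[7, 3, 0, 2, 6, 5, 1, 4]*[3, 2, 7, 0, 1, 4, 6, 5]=[5, 0, 3, 7, 6, 4, 2, 1]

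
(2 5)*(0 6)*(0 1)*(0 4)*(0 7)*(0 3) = (0 6 1 4 7 3)(2 5)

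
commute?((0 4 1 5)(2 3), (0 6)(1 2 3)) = no:(0 4 1 5)(2 3) * (0 6)(1 2 3) = (0 4 2 1 5 6), (0 6)(1 2 3) * (0 4 1 5)(2 3) = (0 6 4 1 3 5)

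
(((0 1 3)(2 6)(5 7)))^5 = (0 3 1)(2 6)(5 7)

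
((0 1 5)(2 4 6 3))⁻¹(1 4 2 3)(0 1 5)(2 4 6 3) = (2 5 6 4)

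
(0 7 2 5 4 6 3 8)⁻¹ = (0 8 3 6 4 5 2 7)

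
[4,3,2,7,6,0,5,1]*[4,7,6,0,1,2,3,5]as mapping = [0→1,1→0,2→6,3→5,4→3,5→4,6→2,7→7]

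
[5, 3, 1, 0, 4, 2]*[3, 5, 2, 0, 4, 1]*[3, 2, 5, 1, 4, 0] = [2, 3, 0, 1, 4, 5]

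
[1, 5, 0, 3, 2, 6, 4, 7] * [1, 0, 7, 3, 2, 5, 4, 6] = [0, 5, 1, 3, 7, 4, 2, 6]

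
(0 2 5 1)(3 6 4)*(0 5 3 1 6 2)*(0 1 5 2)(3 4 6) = (0 1 2 4 5 3)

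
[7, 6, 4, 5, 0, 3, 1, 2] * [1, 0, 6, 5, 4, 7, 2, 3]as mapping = [0→3, 1→2, 2→4, 3→7, 4→1, 5→5, 6→0, 7→6]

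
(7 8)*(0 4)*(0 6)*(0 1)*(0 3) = (0 4 6 1 3)(7 8)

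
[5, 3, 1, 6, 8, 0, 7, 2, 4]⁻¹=[5, 2, 7, 1, 8, 0, 3, 6, 4]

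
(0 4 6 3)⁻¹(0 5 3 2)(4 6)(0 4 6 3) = (0 2 4 5)(3 6)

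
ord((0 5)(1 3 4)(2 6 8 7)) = 12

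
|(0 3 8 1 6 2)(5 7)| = 6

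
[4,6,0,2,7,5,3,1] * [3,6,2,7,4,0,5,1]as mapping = [0→4,1→5,2→3,3→2,4→1,5→0,6→7,7→6]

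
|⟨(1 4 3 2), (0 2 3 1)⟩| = 20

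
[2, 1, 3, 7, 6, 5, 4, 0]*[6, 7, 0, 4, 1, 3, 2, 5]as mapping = [0→0, 1→7, 2→4, 3→5, 4→2, 5→3, 6→1, 7→6]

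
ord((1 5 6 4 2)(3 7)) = 10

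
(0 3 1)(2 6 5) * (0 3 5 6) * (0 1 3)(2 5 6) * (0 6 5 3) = (0 5 3)(1 6 2)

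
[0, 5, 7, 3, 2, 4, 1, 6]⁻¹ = [0, 6, 4, 3, 5, 1, 7, 2]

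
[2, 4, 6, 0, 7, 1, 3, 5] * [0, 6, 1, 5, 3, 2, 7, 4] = [1, 3, 7, 0, 4, 6, 5, 2]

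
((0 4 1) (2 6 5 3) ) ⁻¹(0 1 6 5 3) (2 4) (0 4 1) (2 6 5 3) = (0 5 3 2 4) (1 6) 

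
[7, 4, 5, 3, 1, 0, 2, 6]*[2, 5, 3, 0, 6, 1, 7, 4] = [4, 6, 1, 0, 5, 2, 3, 7]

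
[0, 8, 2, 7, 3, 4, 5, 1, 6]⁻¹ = [0, 7, 2, 4, 5, 6, 8, 3, 1]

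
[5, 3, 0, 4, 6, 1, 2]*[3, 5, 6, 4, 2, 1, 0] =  [1, 4, 3, 2, 0, 5, 6]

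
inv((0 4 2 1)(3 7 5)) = (0 1 2 4)(3 5 7)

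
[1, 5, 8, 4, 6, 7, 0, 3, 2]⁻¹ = [6, 0, 8, 7, 3, 1, 4, 5, 2]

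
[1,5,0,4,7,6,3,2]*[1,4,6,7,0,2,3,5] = [4,2,1,0,5,3,7,6]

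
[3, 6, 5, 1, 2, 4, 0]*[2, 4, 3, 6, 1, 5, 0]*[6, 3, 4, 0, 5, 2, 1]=[1, 6, 2, 5, 0, 3, 4]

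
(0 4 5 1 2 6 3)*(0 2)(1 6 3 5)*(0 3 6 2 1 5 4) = (1 3)(2 6 4 5)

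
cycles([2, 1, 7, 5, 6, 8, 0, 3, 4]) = (0 2 7 3 5 8 4 6)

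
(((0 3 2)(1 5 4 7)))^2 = (0 2 3)(1 4)(5 7)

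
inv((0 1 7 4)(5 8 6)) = (0 4 7 1)(5 6 8)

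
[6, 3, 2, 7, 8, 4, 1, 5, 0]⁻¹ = [8, 6, 2, 1, 5, 7, 0, 3, 4]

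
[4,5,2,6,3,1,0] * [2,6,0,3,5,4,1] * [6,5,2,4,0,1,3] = [1,0,6,5,4,3,2]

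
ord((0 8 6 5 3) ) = 5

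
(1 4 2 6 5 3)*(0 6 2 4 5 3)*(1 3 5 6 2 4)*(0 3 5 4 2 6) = (0 6 4 1)(3 5)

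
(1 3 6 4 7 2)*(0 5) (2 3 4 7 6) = (0 5) (1 4 6 7 3 2) 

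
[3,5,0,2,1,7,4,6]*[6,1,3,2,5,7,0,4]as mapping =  [0→2,1→7,2→6,3→3,4→1,5→4,6→5,7→0]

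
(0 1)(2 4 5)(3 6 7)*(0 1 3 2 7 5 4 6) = (0 3)(2 6 5 7)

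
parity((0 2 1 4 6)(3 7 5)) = even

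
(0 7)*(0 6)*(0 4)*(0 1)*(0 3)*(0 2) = (0 7 6 4 1 3 2)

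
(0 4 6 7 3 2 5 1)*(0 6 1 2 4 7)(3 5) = (0 7 5 2 3 4 1 6)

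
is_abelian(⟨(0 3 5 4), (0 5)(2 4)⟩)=no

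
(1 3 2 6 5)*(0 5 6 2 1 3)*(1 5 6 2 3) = (0 6 2 3 5 1)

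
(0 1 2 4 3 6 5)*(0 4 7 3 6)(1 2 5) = (0 2 7 3)(1 5 4 6)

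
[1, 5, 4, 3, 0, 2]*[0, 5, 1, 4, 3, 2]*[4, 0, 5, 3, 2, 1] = [1, 5, 3, 2, 4, 0]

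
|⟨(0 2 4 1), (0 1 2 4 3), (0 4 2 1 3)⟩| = 120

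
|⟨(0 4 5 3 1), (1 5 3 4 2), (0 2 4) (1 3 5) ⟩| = 360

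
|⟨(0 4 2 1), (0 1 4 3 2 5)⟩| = 720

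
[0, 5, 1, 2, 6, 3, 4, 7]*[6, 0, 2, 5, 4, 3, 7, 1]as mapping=[0→6, 1→3, 2→0, 3→2, 4→7, 5→5, 6→4, 7→1]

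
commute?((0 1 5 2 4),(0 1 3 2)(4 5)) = no:(0 1 5 2 4)*(0 1 3 2)(4 5) = (0 3 2 5)(1 4),(0 1 3 2)(4 5)*(0 1 5 2 4) = (0 5)(1 3 4 2)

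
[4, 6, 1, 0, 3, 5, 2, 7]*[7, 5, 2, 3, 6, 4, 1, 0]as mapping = [0→6, 1→1, 2→5, 3→7, 4→3, 5→4, 6→2, 7→0]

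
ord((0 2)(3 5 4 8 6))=10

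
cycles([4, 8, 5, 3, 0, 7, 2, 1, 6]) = (0 4)(1 8 6 2 5 7)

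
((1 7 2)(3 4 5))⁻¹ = (1 2 7)(3 5 4)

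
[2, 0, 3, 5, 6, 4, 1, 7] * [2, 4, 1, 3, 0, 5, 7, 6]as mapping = [0→1, 1→2, 2→3, 3→5, 4→7, 5→0, 6→4, 7→6]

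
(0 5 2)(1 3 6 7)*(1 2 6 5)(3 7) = (0 1 7 2)(3 5 6)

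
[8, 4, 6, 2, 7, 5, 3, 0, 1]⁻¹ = [7, 8, 3, 6, 1, 5, 2, 4, 0]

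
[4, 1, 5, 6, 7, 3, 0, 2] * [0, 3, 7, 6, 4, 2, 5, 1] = [4, 3, 2, 5, 1, 6, 0, 7]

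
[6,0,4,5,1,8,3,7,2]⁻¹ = [1,4,8,6,2,3,0,7,5]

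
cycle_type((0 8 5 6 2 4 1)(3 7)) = 2.7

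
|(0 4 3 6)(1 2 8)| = 12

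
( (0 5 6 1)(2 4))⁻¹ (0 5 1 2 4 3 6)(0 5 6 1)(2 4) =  (0 4 2 3 1 5 6)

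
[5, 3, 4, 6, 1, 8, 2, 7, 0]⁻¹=[8, 4, 6, 1, 2, 0, 3, 7, 5]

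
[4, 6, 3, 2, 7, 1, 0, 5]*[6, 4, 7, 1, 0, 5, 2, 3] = [0, 2, 1, 7, 3, 4, 6, 5]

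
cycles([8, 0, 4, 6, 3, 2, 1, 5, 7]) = (0 8 7 5 2 4 3 6 1)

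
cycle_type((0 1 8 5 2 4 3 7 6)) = 9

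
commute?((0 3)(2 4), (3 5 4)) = no:(0 3)(2 4)*(3 5 4) = (0 5 4 2 3), (3 5 4)*(0 3)(2 4) = (0 3 5 2 4)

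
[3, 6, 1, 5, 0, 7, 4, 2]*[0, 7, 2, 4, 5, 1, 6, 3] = [4, 6, 7, 1, 0, 3, 5, 2]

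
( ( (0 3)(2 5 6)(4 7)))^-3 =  (0 3)(4 7)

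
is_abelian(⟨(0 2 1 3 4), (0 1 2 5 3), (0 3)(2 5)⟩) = no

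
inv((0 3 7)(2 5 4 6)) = (0 7 3)(2 6 4 5)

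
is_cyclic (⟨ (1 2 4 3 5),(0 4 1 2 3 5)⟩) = no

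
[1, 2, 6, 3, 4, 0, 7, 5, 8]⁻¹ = [5, 0, 1, 3, 4, 7, 2, 6, 8]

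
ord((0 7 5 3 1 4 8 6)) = 8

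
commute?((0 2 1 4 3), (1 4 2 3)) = no:(0 2 1 4 3)*(1 4 2 3) = (0 3)(1 2 4), (1 4 2 3)*(0 2 1 4 3) = (0 2)(1 3 4)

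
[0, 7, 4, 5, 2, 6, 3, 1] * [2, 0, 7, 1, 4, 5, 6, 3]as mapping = [0→2, 1→3, 2→4, 3→5, 4→7, 5→6, 6→1, 7→0]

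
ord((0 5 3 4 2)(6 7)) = 10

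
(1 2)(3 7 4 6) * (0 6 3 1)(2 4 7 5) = (0 6 1 4 3 5 2)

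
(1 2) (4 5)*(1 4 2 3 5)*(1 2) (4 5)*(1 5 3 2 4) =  (1 2 3) 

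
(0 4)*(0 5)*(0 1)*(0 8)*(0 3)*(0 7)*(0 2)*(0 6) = (0 4 5 1 8 3 7 2 6)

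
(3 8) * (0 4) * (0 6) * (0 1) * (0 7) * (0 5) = (0 4 6 1 7 5)(3 8)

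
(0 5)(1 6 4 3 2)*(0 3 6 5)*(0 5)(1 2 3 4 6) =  (0 5 4 1)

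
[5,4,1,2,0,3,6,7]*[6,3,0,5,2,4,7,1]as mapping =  [0→4,1→2,2→3,3→0,4→6,5→5,6→7,7→1]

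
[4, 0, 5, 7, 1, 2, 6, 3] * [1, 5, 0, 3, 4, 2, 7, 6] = [4, 1, 2, 6, 5, 0, 7, 3]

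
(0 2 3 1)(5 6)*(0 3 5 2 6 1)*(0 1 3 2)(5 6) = (0 5 3 1 2 6)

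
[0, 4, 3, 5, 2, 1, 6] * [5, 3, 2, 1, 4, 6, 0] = [5, 4, 1, 6, 2, 3, 0]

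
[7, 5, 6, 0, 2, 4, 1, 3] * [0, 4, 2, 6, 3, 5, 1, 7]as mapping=[0→7, 1→5, 2→1, 3→0, 4→2, 5→3, 6→4, 7→6]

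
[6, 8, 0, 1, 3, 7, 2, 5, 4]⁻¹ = [2, 3, 6, 4, 8, 7, 0, 5, 1]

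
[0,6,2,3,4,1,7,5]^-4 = [0,1,2,3,4,5,6,7]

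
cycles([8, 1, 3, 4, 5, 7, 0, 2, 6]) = (0 8 6)(2 3 4 5 7)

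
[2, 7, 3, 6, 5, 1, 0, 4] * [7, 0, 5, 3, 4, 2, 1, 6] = [5, 6, 3, 1, 2, 0, 7, 4]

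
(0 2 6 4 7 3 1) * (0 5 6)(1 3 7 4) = (0 2)(1 5 6)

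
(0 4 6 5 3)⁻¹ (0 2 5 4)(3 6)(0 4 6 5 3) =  (0 5)(2 3 6 4)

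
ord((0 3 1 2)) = 4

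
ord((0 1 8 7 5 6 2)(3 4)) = 14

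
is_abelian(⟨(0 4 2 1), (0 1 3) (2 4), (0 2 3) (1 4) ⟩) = no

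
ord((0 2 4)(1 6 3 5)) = 12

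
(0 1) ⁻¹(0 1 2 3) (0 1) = (0 2 3 1) 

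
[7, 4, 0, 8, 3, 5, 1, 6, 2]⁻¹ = [2, 6, 8, 4, 1, 5, 7, 0, 3]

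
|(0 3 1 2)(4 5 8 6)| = 4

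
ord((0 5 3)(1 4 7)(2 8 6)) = 3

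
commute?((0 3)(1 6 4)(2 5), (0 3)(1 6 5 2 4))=no:(0 3)(1 6 4)(2 5) * (0 3)(1 6 5 2 4)=(1 5 4 6), (0 3)(1 6 5 2 4) * (0 3)(1 6 4)(2 5)=(1 4 6 2)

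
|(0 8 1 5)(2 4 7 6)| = 4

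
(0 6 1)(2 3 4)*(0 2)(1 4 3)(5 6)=(0 5 6 4)(1 2)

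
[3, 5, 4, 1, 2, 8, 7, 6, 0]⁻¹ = [8, 3, 4, 0, 2, 1, 7, 6, 5]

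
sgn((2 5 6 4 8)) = 1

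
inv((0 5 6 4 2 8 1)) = (0 1 8 2 4 6 5)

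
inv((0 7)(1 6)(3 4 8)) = (0 7)(1 6)(3 8 4)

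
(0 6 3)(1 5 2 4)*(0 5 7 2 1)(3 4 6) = (0 3 5 1 7 2 6 4)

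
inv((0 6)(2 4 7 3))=(0 6)(2 3 7 4)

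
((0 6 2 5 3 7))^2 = (0 2 3)(5 7 6)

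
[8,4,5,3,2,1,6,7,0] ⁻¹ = [8,5,4,3,1,2,6,7,0] 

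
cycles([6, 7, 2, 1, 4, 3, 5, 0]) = (0 6 5 3 1 7)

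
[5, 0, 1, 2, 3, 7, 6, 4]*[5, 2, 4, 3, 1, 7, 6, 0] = [7, 5, 2, 4, 3, 0, 6, 1]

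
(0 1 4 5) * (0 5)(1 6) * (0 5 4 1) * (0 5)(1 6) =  (0 1 6 5 4)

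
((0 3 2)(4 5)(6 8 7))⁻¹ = (0 2 3)(4 5)(6 7 8)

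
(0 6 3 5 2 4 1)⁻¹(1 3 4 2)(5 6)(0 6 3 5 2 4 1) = (0 5 1 4)(2 3)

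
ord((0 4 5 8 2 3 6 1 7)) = 9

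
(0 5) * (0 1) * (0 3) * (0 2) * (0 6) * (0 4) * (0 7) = (0 5 1 3 2 6 4 7) 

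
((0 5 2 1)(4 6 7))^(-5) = (0 1 2 5)(4 6 7)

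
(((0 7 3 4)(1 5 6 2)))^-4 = ()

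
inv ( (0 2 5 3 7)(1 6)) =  (0 7 3 5 2)(1 6)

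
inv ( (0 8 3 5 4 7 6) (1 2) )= (0 6 7 4 5 3 8) (1 2) 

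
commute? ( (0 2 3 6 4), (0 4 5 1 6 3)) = no: (0 2 3 6 4)*(0 4 5 1 6 3) = (0 2)(1 6 5), (0 4 5 1 6 3)*(0 2 3 6 4) = (1 4 5)(2 3)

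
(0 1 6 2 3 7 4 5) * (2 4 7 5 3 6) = (0 1 2 6 4 3 5)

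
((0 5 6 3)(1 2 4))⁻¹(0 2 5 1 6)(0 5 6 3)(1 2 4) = (2 3 5 4 6)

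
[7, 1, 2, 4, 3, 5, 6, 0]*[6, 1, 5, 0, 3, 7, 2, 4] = [4, 1, 5, 3, 0, 7, 2, 6]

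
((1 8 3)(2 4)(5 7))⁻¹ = (1 3 8)(2 4)(5 7)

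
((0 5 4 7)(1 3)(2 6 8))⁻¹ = (0 7 4 5)(1 3)(2 8 6)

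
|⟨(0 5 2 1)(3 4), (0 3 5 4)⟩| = 720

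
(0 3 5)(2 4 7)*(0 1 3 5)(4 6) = (0 5 1 3)(2 6 4 7)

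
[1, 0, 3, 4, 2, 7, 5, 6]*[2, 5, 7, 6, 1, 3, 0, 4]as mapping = [0→5, 1→2, 2→6, 3→1, 4→7, 5→4, 6→3, 7→0]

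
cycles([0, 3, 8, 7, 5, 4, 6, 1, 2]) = (1 3 7)(2 8)(4 5)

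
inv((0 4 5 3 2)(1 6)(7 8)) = (0 2 3 5 4)(1 6)(7 8)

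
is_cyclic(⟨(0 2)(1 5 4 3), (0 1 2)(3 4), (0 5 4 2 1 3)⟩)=no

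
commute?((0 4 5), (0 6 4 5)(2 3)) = no:(0 4 5)*(0 6 4 5)(2 3) = (0 5 6 4)(2 3), (0 6 4 5)(2 3)*(0 4 5) = (0 6 5 4)(2 3)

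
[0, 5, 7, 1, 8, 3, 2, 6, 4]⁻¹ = [0, 3, 6, 5, 8, 1, 7, 2, 4]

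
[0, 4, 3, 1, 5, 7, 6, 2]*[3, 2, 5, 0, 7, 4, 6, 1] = [3, 7, 0, 2, 4, 1, 6, 5]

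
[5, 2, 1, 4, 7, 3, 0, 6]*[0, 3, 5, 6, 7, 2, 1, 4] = [2, 5, 3, 7, 4, 6, 0, 1]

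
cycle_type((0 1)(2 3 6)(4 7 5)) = 2.3^2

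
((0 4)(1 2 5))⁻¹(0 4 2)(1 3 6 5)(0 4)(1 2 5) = (0 5 4)(1 2 3 6)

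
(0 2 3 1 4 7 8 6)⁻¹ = (0 6 8 7 4 1 3 2)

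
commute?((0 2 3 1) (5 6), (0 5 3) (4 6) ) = no:(0 2 3 1) (5 6)*(0 5 3) (4 6) = (0 2) (1 5 4 6 3), (0 5 3) (4 6)*(0 2 3 1) (5 6) = (0 6 4 5 1) (2 3) 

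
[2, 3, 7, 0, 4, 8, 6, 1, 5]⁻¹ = [3, 7, 0, 1, 4, 8, 6, 2, 5]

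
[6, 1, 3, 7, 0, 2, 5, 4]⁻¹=[4, 1, 5, 2, 7, 6, 0, 3]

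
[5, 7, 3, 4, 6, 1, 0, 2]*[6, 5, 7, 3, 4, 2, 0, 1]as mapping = [0→2, 1→1, 2→3, 3→4, 4→0, 5→5, 6→6, 7→7]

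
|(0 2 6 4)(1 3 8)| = 12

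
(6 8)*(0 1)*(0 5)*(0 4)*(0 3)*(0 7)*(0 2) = (0 1 5 4 3 7 2)(6 8)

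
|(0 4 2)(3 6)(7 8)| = 6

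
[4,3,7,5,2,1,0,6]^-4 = [4,5,7,1,2,3,0,6]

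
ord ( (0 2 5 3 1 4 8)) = 7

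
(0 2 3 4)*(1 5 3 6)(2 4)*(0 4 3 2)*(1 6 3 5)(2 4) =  (0 5 4 2 3)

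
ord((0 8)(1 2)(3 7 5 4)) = 4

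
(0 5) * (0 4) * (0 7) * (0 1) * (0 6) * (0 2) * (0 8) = (0 5 4 7 1 6 2 8)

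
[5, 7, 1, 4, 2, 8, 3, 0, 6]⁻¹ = [7, 2, 4, 6, 3, 0, 8, 1, 5]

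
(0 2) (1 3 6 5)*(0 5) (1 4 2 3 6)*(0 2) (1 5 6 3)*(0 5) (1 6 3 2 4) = (0 6 4 5 1 2 3) 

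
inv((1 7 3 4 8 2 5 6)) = (1 6 5 2 8 4 3 7)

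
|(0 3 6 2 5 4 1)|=7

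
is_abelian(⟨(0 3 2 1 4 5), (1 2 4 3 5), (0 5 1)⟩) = no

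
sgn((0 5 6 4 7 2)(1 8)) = 1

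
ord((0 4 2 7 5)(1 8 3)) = 15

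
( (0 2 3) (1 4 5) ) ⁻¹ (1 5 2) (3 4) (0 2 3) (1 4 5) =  (0 5) (1 3 4) 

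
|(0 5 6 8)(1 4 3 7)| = 4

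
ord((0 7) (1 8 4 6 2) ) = 10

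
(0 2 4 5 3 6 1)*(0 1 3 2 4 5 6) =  (0 4 6 3)(2 5)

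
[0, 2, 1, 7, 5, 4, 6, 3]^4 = [0, 1, 2, 3, 4, 5, 6, 7]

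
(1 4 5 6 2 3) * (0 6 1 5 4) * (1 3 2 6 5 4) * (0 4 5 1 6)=(0 1 4 6)(3 5)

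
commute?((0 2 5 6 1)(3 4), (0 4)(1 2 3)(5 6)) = no:(0 2 5 6 1)(3 4)*(0 4)(1 2 3)(5 6) = (0 3)(1 4)(2 6), (0 4)(1 2 3)(5 6)*(0 2 5 6 1)(3 4) = (0 3)(1 5)(2 4)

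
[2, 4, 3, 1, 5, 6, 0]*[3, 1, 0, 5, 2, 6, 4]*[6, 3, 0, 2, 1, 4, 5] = [6, 0, 4, 3, 5, 1, 2]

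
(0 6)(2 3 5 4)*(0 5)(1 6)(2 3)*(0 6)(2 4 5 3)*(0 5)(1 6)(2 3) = (0 6 2 4 3 1 5)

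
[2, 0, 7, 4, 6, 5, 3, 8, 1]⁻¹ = [1, 8, 0, 6, 3, 5, 4, 2, 7]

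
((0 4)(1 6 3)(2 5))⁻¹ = (0 4)(1 3 6)(2 5)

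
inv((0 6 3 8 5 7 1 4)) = (0 4 1 7 5 8 3 6)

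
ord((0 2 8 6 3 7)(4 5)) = 6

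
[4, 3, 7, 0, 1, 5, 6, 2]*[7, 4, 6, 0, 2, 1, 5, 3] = [2, 0, 3, 7, 4, 1, 5, 6]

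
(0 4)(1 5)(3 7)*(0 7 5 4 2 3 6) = (0 2 3 5 1 4 7 6)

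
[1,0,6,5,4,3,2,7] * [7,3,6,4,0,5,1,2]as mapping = [0→3,1→7,2→1,3→5,4→0,5→4,6→6,7→2]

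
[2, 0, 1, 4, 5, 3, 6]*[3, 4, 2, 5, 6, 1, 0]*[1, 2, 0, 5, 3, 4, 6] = [0, 5, 3, 6, 2, 4, 1]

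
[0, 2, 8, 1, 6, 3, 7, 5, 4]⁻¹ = [0, 3, 1, 5, 8, 7, 4, 6, 2]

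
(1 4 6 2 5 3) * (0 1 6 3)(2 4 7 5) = (0 1 7 5)(3 6 4)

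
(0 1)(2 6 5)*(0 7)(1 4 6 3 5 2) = (0 4 6 2 3 5 1 7)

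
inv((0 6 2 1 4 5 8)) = (0 8 5 4 1 2 6)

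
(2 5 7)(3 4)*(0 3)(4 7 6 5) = (0 3 7 2 4)(5 6)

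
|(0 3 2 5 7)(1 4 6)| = 15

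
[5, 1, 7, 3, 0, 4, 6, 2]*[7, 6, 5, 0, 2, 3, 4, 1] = [3, 6, 1, 0, 7, 2, 4, 5]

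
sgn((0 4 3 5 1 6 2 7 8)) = 1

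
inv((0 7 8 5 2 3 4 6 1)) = (0 1 6 4 3 2 5 8 7)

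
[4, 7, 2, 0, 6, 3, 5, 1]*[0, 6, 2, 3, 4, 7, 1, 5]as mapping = [0→4, 1→5, 2→2, 3→0, 4→1, 5→3, 6→7, 7→6]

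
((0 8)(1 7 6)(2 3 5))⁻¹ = (0 8)(1 6 7)(2 5 3)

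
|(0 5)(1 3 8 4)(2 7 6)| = 12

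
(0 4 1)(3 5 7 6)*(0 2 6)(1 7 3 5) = (0 4 7)(1 2 6 5 3)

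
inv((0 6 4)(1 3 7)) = (0 4 6)(1 7 3)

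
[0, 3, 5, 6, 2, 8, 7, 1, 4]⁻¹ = [0, 7, 4, 1, 8, 2, 3, 6, 5]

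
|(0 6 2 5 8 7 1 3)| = 8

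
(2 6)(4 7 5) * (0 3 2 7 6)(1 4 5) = (0 3 2)(1 4 6 7)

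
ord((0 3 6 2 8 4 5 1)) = 8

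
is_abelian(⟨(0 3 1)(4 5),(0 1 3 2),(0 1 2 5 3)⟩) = no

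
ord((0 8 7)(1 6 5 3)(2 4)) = 12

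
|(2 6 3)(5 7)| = 6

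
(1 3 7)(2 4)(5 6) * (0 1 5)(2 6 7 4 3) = (0 1 2 3 4 6)(5 7)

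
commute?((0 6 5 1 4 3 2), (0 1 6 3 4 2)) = no:(0 6 5 1 4 3 2)*(0 1 6 3 4 2) = (0 3)(1 2)(5 6), (0 1 6 3 4 2)*(0 6 5 1 4 3 2) = (0 4)(1 5)(2 6)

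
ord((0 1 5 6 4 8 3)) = 7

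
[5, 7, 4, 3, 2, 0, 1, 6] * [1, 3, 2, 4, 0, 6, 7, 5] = [6, 5, 0, 4, 2, 1, 3, 7]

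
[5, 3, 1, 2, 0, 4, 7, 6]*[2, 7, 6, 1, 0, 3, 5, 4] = [3, 1, 7, 6, 2, 0, 4, 5]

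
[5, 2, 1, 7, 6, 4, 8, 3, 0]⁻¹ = [8, 2, 1, 7, 5, 0, 4, 3, 6]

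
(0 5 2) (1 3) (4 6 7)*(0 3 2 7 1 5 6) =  (0 6 1 2 3 5 7 4) 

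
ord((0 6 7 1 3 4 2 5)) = 8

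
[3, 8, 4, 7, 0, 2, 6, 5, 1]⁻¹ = [4, 8, 5, 0, 2, 7, 6, 3, 1]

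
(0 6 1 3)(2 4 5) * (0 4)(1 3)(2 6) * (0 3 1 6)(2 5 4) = (0 5)(1 6)(2 3)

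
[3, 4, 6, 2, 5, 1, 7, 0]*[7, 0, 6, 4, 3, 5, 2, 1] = [4, 3, 2, 6, 5, 0, 1, 7]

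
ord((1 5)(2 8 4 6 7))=10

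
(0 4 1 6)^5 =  (0 4 1 6)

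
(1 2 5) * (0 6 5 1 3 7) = (0 6 5 3 7)(1 2)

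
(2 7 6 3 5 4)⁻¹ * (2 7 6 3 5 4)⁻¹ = (2 5 6)(3 7 4)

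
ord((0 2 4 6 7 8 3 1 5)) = 9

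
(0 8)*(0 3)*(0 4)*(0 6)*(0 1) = (0 8 3 4 6 1)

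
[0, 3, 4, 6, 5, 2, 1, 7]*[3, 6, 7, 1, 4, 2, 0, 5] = [3, 1, 4, 0, 2, 7, 6, 5]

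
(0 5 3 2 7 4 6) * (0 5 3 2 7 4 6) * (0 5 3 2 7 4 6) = (0 2 6 3 4 5 7) 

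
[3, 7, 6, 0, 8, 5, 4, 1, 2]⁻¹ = [3, 7, 8, 0, 6, 5, 2, 1, 4]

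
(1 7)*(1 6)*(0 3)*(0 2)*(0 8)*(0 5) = (0 3 2 8 5)(1 7 6)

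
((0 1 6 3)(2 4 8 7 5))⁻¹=(0 3 6 1)(2 5 7 8 4)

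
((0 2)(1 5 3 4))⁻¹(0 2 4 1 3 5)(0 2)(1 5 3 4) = (0 1 5 4 3 2)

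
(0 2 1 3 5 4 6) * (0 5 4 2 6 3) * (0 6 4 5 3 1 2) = (0 4 1 6 3 5)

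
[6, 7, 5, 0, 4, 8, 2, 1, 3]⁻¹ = [3, 7, 6, 8, 4, 2, 0, 1, 5]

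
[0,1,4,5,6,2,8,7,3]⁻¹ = [0,1,5,8,2,3,4,7,6]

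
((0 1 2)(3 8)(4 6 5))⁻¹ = (0 2 1)(3 8)(4 5 6)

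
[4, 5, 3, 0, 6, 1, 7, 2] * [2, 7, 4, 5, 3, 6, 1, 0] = [3, 6, 5, 2, 1, 7, 0, 4]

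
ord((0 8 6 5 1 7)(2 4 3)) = 6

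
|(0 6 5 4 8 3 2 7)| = 8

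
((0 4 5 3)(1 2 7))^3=(0 3 5 4)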